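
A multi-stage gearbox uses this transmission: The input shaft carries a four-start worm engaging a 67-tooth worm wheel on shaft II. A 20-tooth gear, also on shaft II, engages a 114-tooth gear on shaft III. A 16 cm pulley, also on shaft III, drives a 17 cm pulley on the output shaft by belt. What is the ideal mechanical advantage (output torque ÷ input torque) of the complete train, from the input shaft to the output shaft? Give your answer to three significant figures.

Each stage contributes driven/driver: worm 67/4 = 16.75, gear mesh 114/20 = 5.7, belt 17/16 = 1.0625.
Overall: 16.75 × 5.7 × 1.0625 = 101.44.

101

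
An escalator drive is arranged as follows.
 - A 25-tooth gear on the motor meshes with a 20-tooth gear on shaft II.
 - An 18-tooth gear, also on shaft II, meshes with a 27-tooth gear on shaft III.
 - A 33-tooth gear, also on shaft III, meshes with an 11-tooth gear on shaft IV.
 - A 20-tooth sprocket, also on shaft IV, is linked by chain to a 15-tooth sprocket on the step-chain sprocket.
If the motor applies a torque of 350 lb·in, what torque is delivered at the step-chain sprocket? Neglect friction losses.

105 lb·in

After the gear mesh (20/25): 350 × 0.8 = 280 lb·in
After the gear mesh (27/18): 280 × 1.5 = 420 lb·in
After the gear mesh (11/33): 420 × 0.33333 = 140 lb·in
After the chain (15/20): 140 × 0.75 = 105 lb·in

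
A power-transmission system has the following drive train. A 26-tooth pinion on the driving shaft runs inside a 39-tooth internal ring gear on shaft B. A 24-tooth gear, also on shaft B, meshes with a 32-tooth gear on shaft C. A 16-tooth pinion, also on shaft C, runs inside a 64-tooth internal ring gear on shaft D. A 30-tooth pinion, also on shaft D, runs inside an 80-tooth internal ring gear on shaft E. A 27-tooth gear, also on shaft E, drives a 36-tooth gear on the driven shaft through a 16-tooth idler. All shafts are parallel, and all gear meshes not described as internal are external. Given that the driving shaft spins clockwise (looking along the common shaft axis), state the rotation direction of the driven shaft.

the driving shaft → shaft B: internal mesh, same direction → CW.
shaft B → shaft C: external mesh, 1 reversal → CCW.
shaft C → shaft D: internal mesh, same direction → CCW.
shaft D → shaft E: internal mesh, same direction → CCW.
shaft E → the driven shaft: driver → idler → driven is 2 external meshes, 2 reversals → CCW.
3 reversals in total — an odd number — so the driven shaft turns opposite to the driving shaft.

anticlockwise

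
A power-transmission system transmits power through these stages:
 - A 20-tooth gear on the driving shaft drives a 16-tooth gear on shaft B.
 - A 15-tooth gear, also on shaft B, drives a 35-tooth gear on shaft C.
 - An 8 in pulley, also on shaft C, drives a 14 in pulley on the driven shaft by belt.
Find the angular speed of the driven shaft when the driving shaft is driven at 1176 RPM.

the driving shaft → shaft B (gear mesh, 16/20): 1176 ÷ 0.8 = 1470 RPM
shaft B → shaft C (gear mesh, 35/15): 1470 ÷ 2.3333 = 630 RPM
shaft C → the driven shaft (belt, 14/8): 630 ÷ 1.75 = 360 RPM

360 RPM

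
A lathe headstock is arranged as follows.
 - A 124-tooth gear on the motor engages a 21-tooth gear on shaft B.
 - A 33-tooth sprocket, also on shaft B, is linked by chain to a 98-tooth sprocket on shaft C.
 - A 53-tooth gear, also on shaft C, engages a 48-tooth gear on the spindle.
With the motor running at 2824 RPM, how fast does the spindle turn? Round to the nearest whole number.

6200 RPM

gear mesh 21/124 = 0.16935 → 2824/0.16935 = 16675 RPM
chain 98/33 = 2.9697 → 16675/2.9697 = 5615.1 RPM
gear mesh 48/53 = 0.90566 → 5615.1/0.90566 = 6200 RPM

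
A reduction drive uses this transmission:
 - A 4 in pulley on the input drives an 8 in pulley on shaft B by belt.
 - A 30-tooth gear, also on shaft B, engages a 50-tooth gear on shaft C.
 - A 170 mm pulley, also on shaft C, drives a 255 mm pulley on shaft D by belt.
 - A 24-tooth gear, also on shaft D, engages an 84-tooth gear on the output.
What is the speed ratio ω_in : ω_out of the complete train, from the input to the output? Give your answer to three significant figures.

Each stage contributes driven/driver: belt 8/4 = 2, gear mesh 50/30 = 1.6667, belt 255/170 = 1.5, gear mesh 84/24 = 3.5.
Overall: 2 × 1.6667 × 1.5 × 3.5 = 17.5.

17.5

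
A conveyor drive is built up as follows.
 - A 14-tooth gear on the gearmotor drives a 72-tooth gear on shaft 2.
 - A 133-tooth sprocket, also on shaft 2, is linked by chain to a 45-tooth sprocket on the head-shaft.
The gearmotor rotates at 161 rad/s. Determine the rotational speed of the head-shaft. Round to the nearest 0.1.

Gear mesh: ratio = 72/14 = 5.1429, so shaft 2 turns at 161 / 5.1429 = 31.306 rad/s.
Chain: ratio = 45/133 = 0.33835, so the head-shaft turns at 31.306 / 0.33835 = 92.525 rad/s.

92.5 rad/s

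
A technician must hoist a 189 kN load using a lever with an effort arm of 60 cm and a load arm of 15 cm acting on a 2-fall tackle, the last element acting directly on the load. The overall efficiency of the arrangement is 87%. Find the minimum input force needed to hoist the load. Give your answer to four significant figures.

Lever MA = effort arm / load arm = 60/15 = 4.
Block-and-tackle MA = number of supporting rope parts = 2.
Combined ideal MA = 4 × 2 = 8.
Actual MA = 8 × 0.87 = 6.96.
Effort = load / actual MA = 189 / 6.96 = 27.155 kN.

27.16 kN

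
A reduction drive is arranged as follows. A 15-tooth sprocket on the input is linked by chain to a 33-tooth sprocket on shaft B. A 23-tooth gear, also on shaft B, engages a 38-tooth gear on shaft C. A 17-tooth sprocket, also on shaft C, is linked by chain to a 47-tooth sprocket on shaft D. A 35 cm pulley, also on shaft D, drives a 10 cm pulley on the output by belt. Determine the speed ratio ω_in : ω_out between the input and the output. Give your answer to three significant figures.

2.87

Each stage contributes driven/driver: chain 33/15 = 2.2, gear mesh 38/23 = 1.6522, chain 47/17 = 2.7647, belt 10/35 = 0.28571.
Overall: 2.2 × 1.6522 × 2.7647 × 0.28571 = 2.8712.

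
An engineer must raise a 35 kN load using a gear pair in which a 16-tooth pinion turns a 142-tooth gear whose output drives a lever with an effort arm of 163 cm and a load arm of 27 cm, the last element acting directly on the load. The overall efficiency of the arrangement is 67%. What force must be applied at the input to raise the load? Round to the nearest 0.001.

0.975 kN

Gear pair MA = 142/16 = 8.875.
Lever MA = effort arm / load arm = 163/27 = 6.037.
Combined ideal MA = 8.875 × 6.037 = 53.579.
Actual MA = 53.579 × 0.67 = 35.898.
Effort = load / actual MA = 35 / 35.898 = 0.97499 kN.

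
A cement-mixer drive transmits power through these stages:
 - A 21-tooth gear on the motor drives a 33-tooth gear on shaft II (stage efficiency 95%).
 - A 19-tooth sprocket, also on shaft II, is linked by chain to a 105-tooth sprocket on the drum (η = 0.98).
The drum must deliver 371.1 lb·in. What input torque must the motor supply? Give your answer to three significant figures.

Overall ratio R = 1.5714 × 5.5263 = 8.6842; overall efficiency η = 0.95 × 0.98 = 0.9310.
Input torque = output torque / (R × η) = 371.1 / (8.6842 × 0.9310) = 45.9 lb·in.

45.9 lb·in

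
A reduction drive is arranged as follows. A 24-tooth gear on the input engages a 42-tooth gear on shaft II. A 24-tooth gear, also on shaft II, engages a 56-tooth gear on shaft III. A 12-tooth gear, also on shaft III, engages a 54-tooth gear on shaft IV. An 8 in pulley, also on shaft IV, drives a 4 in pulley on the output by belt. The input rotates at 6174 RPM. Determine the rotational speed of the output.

the input → shaft II (gear mesh, 42/24): 6174 ÷ 1.75 = 3528 RPM
shaft II → shaft III (gear mesh, 56/24): 3528 ÷ 2.3333 = 1512 RPM
shaft III → shaft IV (gear mesh, 54/12): 1512 ÷ 4.5 = 336 RPM
shaft IV → the output (belt, 4/8): 336 ÷ 0.5 = 672 RPM

672 RPM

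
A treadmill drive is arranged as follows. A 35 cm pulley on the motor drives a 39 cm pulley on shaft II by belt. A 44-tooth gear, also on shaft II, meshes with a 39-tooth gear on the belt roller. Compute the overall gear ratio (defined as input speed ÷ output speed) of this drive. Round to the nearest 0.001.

0.988

Each stage contributes driven/driver: belt 39/35 = 1.1143, gear mesh 39/44 = 0.88636.
Overall: 1.1143 × 0.88636 = 0.98766.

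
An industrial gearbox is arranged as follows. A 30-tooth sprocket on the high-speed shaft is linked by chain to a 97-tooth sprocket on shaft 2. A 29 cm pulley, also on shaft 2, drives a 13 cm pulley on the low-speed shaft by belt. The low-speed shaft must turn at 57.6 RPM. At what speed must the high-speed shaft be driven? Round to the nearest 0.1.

83.5 RPM

Overall ratio R = 3.2333 × 0.44828 = 1.4494.
Required input speed = output speed × R = 57.6 × 1.4494 = 83.487 RPM.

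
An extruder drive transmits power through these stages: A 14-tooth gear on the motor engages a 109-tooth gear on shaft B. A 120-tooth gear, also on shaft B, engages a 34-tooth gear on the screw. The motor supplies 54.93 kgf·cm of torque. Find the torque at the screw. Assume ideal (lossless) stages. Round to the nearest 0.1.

After the gear mesh (109/14): 54.93 × 7.7857 = 427.67 kgf·cm
After the gear mesh (34/120): 427.67 × 0.28333 = 121.17 kgf·cm

121.2 kgf·cm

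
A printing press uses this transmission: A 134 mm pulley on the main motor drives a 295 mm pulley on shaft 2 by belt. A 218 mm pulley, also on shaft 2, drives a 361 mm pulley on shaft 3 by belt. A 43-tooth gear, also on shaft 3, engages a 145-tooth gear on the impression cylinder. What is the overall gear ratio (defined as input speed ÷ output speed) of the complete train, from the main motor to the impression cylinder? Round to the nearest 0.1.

12.3

Each stage contributes driven/driver: belt 295/134 = 2.2015, belt 361/218 = 1.656, gear mesh 145/43 = 3.3721.
Overall: 2.2015 × 1.656 × 3.3721 = 12.293.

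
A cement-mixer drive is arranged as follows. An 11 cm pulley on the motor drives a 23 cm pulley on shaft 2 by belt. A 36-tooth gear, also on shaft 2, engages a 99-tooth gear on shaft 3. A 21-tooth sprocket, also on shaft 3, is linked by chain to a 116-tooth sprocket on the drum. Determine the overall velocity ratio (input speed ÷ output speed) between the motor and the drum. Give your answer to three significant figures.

Each stage contributes driven/driver: belt 23/11 = 2.0909, gear mesh 99/36 = 2.75, chain 116/21 = 5.5238.
Overall: 2.0909 × 2.75 × 5.5238 = 31.762.

31.8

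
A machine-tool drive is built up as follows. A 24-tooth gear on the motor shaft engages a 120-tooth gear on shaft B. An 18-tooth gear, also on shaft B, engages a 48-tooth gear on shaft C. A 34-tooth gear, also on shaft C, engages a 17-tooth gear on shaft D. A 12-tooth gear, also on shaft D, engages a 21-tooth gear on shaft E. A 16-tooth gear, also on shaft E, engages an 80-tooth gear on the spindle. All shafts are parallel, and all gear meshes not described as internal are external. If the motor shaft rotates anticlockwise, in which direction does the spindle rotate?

clockwise

the motor shaft → shaft B: external mesh, 1 reversal → CW.
shaft B → shaft C: external mesh, 1 reversal → CCW.
shaft C → shaft D: external mesh, 1 reversal → CW.
shaft D → shaft E: external mesh, 1 reversal → CCW.
shaft E → the spindle: external mesh, 1 reversal → CW.
5 reversals in total — an odd number — so the spindle turns opposite to the motor shaft.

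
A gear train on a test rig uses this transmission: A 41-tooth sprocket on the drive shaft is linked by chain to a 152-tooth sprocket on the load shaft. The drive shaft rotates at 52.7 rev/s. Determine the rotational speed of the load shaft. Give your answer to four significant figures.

the drive shaft → the load shaft (chain, 152/41): 52.7 ÷ 3.7073 = 14.215 rev/s

14.22 rev/s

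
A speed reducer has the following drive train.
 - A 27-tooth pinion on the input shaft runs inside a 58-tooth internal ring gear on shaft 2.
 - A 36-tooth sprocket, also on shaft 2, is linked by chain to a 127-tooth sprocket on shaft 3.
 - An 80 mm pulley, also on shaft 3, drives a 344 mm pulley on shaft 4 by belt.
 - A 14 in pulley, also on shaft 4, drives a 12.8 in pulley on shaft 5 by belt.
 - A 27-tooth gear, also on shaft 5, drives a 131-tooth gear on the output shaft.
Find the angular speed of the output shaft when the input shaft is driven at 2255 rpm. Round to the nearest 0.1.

Internal gear: ratio = 58/27 = 2.1481, so shaft 2 turns at 2255 / 2.1481 = 1049.7 rpm.
Chain: ratio = 127/36 = 3.5278, so shaft 3 turns at 1049.7 / 3.5278 = 297.56 rpm.
Belt: ratio = 344/80 = 4.3, so shaft 4 turns at 297.56 / 4.3 = 69.201 rpm.
Belt: ratio = 12.8/14 = 0.91429, so shaft 5 turns at 69.201 / 0.91429 = 75.689 rpm.
Gear mesh: ratio = 131/27 = 4.8519, so the output shaft turns at 75.689 / 4.8519 = 15.6 rpm.

15.6 rpm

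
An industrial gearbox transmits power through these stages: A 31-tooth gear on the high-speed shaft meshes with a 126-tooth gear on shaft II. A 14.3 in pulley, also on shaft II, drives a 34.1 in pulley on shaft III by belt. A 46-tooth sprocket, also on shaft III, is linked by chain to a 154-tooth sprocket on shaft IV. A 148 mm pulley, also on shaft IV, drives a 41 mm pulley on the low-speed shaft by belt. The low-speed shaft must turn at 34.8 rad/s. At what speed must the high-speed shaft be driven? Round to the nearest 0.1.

312.8 rad/s

Overall ratio R = 4.0645 × 2.3846 × 3.3478 × 0.27703 = 8.989.
Required input speed = output speed × R = 34.8 × 8.989 = 312.82 rad/s.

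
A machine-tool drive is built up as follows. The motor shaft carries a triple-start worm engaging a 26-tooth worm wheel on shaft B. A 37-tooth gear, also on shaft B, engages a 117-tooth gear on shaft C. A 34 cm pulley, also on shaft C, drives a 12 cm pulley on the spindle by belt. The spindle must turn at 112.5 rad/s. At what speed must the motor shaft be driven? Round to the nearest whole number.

Overall ratio R = 8.6667 × 3.1622 × 0.35294 = 9.6725.
Required input speed = output speed × R = 112.5 × 9.6725 = 1088.2 rad/s.

1088 rad/s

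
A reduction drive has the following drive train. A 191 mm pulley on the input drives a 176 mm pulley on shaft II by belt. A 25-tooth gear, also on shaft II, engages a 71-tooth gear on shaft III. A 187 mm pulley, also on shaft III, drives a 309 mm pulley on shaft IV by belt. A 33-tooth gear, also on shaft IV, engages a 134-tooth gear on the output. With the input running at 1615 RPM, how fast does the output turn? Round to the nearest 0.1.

92.0 RPM

Belt: ratio = 176/191 = 0.92147, so shaft II turns at 1615 / 0.92147 = 1752.6 RPM.
Gear mesh: ratio = 71/25 = 2.84, so shaft III turns at 1752.6 / 2.84 = 617.13 RPM.
Belt: ratio = 309/187 = 1.6524, so shaft IV turns at 617.13 / 1.6524 = 373.47 RPM.
Gear mesh: ratio = 134/33 = 4.0606, so the output turns at 373.47 / 4.0606 = 91.974 RPM.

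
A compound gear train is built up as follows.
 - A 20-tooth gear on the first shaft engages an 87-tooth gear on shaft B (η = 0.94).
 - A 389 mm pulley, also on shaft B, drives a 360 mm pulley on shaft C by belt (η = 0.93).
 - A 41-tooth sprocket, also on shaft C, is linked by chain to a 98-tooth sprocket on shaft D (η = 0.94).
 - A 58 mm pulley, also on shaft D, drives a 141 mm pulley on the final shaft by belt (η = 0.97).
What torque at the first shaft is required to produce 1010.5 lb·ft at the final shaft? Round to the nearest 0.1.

54.2 lb·ft

Overall ratio R = 4.35 × 0.92545 × 2.3902 × 2.431 = 23.392; overall efficiency η = 0.94 × 0.93 × 0.94 × 0.97 = 0.7971.
Input torque = output torque / (R × η) = 1010.5 / (23.392 × 0.7971) = 54.194 lb·ft.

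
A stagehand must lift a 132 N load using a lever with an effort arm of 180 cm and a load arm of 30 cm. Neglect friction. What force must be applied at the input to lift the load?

22 N

Lever MA = effort arm / load arm = 180/30 = 6.
Effort = load / MA = 132 / 6 = 22 N.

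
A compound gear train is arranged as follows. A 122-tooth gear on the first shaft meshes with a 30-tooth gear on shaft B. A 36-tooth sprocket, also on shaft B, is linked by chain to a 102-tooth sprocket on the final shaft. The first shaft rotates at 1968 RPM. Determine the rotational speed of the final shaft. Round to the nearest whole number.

2825 RPM

the first shaft → shaft B (gear mesh, 30/122): 1968 ÷ 0.2459 = 8003.2 RPM
shaft B → the final shaft (chain, 102/36): 8003.2 ÷ 2.8333 = 2824.7 RPM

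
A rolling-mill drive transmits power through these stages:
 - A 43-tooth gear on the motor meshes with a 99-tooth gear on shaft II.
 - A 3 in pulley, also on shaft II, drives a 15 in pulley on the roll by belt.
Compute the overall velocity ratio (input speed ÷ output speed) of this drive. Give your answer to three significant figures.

Each stage contributes driven/driver: gear mesh 99/43 = 2.3023, belt 15/3 = 5.
Overall: 2.3023 × 5 = 11.512.

11.5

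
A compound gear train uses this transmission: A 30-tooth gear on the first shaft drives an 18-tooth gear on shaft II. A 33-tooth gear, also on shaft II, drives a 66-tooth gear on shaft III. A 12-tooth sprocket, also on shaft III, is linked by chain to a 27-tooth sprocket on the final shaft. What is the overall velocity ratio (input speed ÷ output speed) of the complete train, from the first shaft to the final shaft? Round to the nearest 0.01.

Each stage contributes driven/driver: gear mesh 18/30 = 0.6, gear mesh 66/33 = 2, chain 27/12 = 2.25.
Overall: 0.6 × 2 × 2.25 = 2.7.

2.70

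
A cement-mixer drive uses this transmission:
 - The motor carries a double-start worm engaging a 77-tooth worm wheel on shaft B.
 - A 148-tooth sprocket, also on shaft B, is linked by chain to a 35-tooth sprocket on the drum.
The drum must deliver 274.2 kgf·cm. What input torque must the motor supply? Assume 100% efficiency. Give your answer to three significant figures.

30.1 kgf·cm

Overall ratio R = 38.5 × 0.23649 = 9.1047.
Input torque = output torque / R = 274.2 / 9.1047 = 30.116 kgf·cm.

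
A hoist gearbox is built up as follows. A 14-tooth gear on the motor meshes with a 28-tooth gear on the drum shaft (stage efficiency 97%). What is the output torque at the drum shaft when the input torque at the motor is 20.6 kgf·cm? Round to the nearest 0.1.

gear mesh 28/14 = 2 → τ = 20.6·2·0.97 = 39.964 kgf·cm

40.0 kgf·cm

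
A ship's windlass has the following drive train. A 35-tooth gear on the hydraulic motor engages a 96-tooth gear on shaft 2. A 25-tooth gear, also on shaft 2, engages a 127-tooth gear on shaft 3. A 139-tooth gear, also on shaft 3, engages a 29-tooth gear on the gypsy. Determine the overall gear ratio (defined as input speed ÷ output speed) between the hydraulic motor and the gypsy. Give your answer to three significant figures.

2.91

Each stage contributes driven/driver: gear mesh 96/35 = 2.7429, gear mesh 127/25 = 5.08, gear mesh 29/139 = 0.20863.
Overall: 2.7429 × 5.08 × 0.20863 = 2.907.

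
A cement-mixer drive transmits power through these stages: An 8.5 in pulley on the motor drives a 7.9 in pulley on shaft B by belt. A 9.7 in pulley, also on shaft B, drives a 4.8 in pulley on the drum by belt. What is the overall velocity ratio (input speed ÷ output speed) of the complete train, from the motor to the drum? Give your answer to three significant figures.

Each stage contributes driven/driver: belt 7.9/8.5 = 0.92941, belt 4.8/9.7 = 0.49485.
Overall: 0.92941 × 0.49485 = 0.45992.

0.460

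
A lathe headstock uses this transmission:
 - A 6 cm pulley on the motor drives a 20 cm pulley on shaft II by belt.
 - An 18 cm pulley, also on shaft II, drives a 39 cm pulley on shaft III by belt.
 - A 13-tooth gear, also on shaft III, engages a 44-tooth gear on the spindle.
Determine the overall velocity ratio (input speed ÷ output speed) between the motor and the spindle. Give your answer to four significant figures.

Each stage contributes driven/driver: belt 20/6 = 3.3333, belt 39/18 = 2.1667, gear mesh 44/13 = 3.3846.
Overall: 3.3333 × 2.1667 × 3.3846 = 24.444.

24.44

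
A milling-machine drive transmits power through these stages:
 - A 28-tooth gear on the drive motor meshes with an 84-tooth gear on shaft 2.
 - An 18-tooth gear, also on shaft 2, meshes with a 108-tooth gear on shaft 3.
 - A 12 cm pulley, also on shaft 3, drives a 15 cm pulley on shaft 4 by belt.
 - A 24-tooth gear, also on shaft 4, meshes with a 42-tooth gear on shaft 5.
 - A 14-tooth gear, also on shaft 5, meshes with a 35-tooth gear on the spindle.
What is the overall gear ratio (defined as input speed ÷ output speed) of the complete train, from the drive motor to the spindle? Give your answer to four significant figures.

Each stage contributes driven/driver: gear mesh 84/28 = 3, gear mesh 108/18 = 6, belt 15/12 = 1.25, gear mesh 42/24 = 1.75, gear mesh 35/14 = 2.5.
Overall: 3 × 6 × 1.25 × 1.75 × 2.5 = 98.438.

98.44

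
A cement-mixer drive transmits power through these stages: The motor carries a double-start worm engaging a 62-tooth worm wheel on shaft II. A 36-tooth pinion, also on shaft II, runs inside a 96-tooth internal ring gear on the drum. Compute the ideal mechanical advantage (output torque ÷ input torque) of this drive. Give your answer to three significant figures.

82.7

Each stage contributes driven/driver: worm 62/2 = 31, internal gear 96/36 = 2.6667.
Overall: 31 × 2.6667 = 82.667.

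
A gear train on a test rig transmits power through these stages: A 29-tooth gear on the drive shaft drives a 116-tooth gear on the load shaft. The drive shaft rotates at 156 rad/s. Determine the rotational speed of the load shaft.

gear mesh 116/29 = 4 → 156/4 = 39 rad/s

39 rad/s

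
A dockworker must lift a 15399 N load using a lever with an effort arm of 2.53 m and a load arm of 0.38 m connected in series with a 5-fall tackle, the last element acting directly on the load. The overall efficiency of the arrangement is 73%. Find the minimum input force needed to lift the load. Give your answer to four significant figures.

Lever MA = effort arm / load arm = 2.53/0.38 = 6.6579.
Block-and-tackle MA = number of supporting rope parts = 5.
Combined ideal MA = 6.6579 × 5 = 33.289.
Actual MA = 33.289 × 0.73 = 24.301.
Effort = load / actual MA = 15399 / 24.301 = 633.67 N.

633.7 N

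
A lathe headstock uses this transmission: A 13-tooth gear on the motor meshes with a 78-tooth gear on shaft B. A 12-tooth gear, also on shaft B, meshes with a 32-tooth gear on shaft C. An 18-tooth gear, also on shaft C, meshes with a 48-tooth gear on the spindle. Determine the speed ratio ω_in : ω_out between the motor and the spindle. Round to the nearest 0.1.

42.7

Each stage contributes driven/driver: gear mesh 78/13 = 6, gear mesh 32/12 = 2.6667, gear mesh 48/18 = 2.6667.
Overall: 6 × 2.6667 × 2.6667 = 42.667.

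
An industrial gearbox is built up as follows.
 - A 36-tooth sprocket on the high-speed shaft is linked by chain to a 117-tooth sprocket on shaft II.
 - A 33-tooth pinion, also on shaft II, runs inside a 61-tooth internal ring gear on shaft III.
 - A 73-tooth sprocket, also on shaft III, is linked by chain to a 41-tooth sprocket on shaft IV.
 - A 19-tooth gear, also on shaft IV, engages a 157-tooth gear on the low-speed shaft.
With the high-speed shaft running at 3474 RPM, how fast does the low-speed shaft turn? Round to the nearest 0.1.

124.6 RPM

chain 117/36 = 3.25 → 3474/3.25 = 1068.9 RPM
internal gear 61/33 = 1.8485 → 1068.9/1.8485 = 578.27 RPM
chain 41/73 = 0.56164 → 578.27/0.56164 = 1029.6 RPM
gear mesh 157/19 = 8.2632 → 1029.6/8.2632 = 124.6 RPM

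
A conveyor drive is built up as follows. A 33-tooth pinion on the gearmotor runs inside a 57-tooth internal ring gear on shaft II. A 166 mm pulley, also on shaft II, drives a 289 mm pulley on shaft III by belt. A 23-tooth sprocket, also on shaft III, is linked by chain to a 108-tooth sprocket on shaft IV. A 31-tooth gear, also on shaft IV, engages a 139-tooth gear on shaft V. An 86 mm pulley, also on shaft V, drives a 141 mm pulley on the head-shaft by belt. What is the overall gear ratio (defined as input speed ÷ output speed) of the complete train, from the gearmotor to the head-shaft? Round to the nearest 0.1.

Each stage contributes driven/driver: internal gear 57/33 = 1.7273, belt 289/166 = 1.741, chain 108/23 = 4.6957, gear mesh 139/31 = 4.4839, belt 141/86 = 1.6395.
Overall: 1.7273 × 1.741 × 4.6957 × 4.4839 × 1.6395 = 103.81.

103.8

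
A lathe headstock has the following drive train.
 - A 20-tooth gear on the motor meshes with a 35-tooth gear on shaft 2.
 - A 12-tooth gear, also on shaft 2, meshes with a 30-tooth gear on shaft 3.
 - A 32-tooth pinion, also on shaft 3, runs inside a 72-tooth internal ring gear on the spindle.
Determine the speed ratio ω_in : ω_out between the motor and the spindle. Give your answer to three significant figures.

9.84

Each stage contributes driven/driver: gear mesh 35/20 = 1.75, gear mesh 30/12 = 2.5, internal gear 72/32 = 2.25.
Overall: 1.75 × 2.5 × 2.25 = 9.8438.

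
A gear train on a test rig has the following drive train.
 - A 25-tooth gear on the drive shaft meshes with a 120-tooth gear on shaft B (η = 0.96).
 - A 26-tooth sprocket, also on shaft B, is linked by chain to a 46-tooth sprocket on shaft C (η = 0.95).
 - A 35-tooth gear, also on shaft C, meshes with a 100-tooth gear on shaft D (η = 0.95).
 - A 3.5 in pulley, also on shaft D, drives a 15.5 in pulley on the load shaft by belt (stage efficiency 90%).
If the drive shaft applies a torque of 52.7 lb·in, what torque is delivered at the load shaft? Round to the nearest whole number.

After the gear mesh (120/25): 52.7 × 4.8 × 0.96 = 242.84 lb·in
After the chain (46/26): 242.84 × 1.7692 × 0.95 = 408.16 lb·in
After the gear mesh (100/35): 408.16 × 2.8571 × 0.95 = 1107.9 lb·in
After the belt (15.5/3.5): 1107.9 × 4.4286 × 0.90 = 4415.6 lb·in

4416 lb·in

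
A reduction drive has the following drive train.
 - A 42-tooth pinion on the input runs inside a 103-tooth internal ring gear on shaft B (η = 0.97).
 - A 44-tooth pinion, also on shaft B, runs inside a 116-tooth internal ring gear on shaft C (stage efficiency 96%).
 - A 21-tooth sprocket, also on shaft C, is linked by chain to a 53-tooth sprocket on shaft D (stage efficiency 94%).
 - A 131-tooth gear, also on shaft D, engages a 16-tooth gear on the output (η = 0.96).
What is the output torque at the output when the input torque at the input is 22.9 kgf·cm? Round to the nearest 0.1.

38.4 kgf·cm

After the internal gear (103/42): 22.9 × 2.4524 × 0.97 = 54.475 kgf·cm
After the internal gear (116/44): 54.475 × 2.6364 × 0.96 = 137.87 kgf·cm
After the chain (53/21): 137.87 × 2.5238 × 0.94 = 327.08 kgf·cm
After the gear mesh (16/131): 327.08 × 0.12214 × 0.96 = 38.351 kgf·cm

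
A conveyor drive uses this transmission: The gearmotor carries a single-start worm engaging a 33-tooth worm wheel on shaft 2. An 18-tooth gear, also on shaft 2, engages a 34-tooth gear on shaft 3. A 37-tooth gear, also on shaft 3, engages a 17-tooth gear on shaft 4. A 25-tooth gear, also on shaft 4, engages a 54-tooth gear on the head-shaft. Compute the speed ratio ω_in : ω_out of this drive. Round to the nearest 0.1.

61.9

Each stage contributes driven/driver: worm 33/1 = 33, gear mesh 34/18 = 1.8889, gear mesh 17/37 = 0.45946, gear mesh 54/25 = 2.16.
Overall: 33 × 1.8889 × 0.45946 × 2.16 = 61.862.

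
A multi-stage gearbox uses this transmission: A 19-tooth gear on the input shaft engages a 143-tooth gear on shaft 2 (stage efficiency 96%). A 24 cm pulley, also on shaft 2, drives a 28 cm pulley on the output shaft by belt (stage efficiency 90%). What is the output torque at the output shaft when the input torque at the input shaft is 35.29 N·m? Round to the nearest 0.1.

Gear mesh: ratio = 143/19 = 7.5263; torque at shaft 2 = 35.29 × 7.5263 × 0.96 = 254.98 N·m.
Belt: ratio = 28/24 = 1.1667; torque at the output shaft = 254.98 × 1.1667 × 0.90 = 267.73 N·m.

267.7 N·m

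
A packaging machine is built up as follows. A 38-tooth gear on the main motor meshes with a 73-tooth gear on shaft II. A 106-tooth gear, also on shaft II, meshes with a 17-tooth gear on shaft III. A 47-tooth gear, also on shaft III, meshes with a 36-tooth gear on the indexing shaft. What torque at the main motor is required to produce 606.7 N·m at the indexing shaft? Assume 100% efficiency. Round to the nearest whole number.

Overall ratio R = 1.9211 × 0.16038 × 0.76596 = 0.23599.
Input torque = output torque / R = 606.7 / 0.23599 = 2570.9 N·m.

2571 N·m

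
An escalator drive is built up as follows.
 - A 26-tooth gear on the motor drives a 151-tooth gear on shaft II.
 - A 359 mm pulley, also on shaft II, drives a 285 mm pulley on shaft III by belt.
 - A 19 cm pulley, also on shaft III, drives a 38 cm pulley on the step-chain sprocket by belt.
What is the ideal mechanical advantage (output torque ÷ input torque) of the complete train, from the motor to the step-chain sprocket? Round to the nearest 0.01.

Each stage contributes driven/driver: gear mesh 151/26 = 5.8077, belt 285/359 = 0.79387, belt 38/19 = 2.
Overall: 5.8077 × 0.79387 × 2 = 9.2211.

9.22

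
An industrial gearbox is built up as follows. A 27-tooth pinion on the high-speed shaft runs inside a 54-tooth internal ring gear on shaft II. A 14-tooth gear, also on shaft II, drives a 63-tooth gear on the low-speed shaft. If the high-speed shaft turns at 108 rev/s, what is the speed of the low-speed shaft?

the high-speed shaft → shaft II (internal gear, 54/27): 108 ÷ 2 = 54 rev/s
shaft II → the low-speed shaft (gear mesh, 63/14): 54 ÷ 4.5 = 12 rev/s

12 rev/s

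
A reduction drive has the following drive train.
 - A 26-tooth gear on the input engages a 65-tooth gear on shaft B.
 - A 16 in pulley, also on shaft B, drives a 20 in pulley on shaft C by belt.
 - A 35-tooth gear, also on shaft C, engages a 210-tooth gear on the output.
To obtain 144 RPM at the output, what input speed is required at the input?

Overall ratio R = 2.5 × 1.25 × 6 = 18.75.
Required input speed = output speed × R = 144 × 18.75 = 2700 RPM.

2700 RPM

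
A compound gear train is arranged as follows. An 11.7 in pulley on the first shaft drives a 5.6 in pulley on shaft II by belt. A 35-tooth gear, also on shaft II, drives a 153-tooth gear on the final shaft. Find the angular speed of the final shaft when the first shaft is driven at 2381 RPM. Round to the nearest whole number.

the first shaft → shaft II (belt, 5.6/11.7): 2381 ÷ 0.47863 = 4974.6 RPM
shaft II → the final shaft (gear mesh, 153/35): 4974.6 ÷ 4.3714 = 1138 RPM

1138 RPM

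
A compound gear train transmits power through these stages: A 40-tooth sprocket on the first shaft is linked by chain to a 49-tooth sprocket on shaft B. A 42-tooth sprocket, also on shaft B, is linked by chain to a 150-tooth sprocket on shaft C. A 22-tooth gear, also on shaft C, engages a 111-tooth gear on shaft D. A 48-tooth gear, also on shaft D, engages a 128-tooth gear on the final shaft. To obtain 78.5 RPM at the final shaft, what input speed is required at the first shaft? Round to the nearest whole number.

4621 RPM

Overall ratio R = 1.225 × 3.5714 × 5.0455 × 2.6667 = 58.864.
Required input speed = output speed × R = 78.5 × 58.864 = 4620.8 RPM.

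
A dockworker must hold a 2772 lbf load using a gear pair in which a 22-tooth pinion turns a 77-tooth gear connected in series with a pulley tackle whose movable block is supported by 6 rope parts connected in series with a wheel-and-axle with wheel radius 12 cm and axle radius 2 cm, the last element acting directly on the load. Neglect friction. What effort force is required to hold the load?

22 lbf

Gear pair MA = 77/22 = 3.5.
Block-and-tackle MA = number of supporting rope parts = 6.
Wheel-and-axle MA = R/r = 12/2 = 6.
Combined ideal MA = 3.5 × 6 × 6 = 126.
Effort = load / MA = 2772 / 126 = 22 lbf.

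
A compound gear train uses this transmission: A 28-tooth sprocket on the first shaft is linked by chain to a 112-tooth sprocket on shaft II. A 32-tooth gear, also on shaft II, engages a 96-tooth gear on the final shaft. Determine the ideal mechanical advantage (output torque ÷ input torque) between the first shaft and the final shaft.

Each stage contributes driven/driver: chain 112/28 = 4, gear mesh 96/32 = 3.
Overall: 4 × 3 = 12.

12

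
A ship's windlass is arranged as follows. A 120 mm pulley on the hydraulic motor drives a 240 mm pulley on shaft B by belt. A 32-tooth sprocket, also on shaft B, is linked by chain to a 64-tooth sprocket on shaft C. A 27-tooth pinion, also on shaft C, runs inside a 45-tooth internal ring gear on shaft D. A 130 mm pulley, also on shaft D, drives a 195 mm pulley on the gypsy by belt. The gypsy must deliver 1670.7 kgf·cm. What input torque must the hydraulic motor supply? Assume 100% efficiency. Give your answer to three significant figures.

Overall ratio R = 2 × 2 × 1.6667 × 1.5 = 10.
Input torque = output torque / R = 1670.7 / 10 = 167.07 kgf·cm.

167 kgf·cm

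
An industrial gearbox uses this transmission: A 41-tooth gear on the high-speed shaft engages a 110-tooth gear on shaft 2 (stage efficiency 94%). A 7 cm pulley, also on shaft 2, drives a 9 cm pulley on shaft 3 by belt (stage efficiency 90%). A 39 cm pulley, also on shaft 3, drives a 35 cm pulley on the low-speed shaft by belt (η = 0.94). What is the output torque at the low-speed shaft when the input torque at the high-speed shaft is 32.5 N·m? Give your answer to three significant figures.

80.0 N·m

Gear mesh: ratio = 110/41 = 2.6829; torque at shaft 2 = 32.5 × 2.6829 × 0.94 = 81.963 N·m.
Belt: ratio = 9/7 = 1.2857; torque at shaft 3 = 81.963 × 1.2857 × 0.90 = 94.843 N·m.
Belt: ratio = 35/39 = 0.89744; torque at the low-speed shaft = 94.843 × 0.89744 × 0.94 = 80.009 N·m.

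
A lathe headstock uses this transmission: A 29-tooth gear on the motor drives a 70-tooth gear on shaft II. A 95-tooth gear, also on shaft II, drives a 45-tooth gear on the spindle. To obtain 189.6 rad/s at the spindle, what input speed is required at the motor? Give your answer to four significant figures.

Overall ratio R = 2.4138 × 0.47368 = 1.1434.
Required input speed = output speed × R = 189.6 × 1.1434 = 216.78 rad/s.

216.8 rad/s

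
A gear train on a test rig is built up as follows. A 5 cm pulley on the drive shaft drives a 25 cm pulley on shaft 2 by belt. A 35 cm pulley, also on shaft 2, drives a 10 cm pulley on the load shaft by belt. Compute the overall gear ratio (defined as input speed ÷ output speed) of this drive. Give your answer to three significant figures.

Each stage contributes driven/driver: belt 25/5 = 5, belt 10/35 = 0.28571.
Overall: 5 × 0.28571 = 1.4286.

1.43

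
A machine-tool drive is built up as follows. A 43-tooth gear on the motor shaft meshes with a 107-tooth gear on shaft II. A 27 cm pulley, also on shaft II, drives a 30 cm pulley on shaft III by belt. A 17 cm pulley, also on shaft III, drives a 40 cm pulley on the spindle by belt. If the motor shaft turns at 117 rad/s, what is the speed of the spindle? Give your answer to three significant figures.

gear mesh 107/43 = 2.4884 → 117/2.4884 = 47.019 rad/s
belt 30/27 = 1.1111 → 47.019/1.1111 = 42.317 rad/s
belt 40/17 = 2.3529 → 42.317/2.3529 = 17.985 rad/s

18.0 rad/s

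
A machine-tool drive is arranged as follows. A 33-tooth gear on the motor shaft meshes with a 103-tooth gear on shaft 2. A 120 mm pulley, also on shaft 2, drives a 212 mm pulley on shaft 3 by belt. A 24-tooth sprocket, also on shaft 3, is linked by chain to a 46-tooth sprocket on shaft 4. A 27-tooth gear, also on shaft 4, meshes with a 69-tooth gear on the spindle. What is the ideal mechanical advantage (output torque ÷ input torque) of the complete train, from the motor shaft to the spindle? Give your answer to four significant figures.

Each stage contributes driven/driver: gear mesh 103/33 = 3.1212, belt 212/120 = 1.7667, chain 46/24 = 1.9167, gear mesh 69/27 = 2.5556.
Overall: 3.1212 × 1.7667 × 1.9167 × 2.5556 = 27.009.

27.01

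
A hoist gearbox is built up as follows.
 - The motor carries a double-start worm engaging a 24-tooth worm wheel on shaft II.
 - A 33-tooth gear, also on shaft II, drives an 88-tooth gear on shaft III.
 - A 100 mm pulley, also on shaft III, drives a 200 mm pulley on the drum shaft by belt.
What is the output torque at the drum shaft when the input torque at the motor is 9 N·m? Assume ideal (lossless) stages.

576 N·m

Worm: ratio = 24/2 = 12; torque at shaft II = 9 × 12 = 108 N·m.
Gear mesh: ratio = 88/33 = 2.6667; torque at shaft III = 108 × 2.6667 = 288 N·m.
Belt: ratio = 200/100 = 2; torque at the drum shaft = 288 × 2 = 576 N·m.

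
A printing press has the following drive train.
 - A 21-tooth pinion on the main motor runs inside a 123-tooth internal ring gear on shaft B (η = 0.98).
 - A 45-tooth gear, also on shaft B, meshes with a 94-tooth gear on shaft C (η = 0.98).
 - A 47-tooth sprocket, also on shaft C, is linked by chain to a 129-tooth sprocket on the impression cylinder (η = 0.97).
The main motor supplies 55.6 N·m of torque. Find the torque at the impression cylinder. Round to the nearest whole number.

internal gear 123/21 = 5.8571 → τ = 55.6·5.8571·0.98 = 319.14 N·m
gear mesh 94/45 = 2.0889 → τ = 319.14·2.0889·0.98 = 653.32 N·m
chain 129/47 = 2.7447 → τ = 653.32·2.7447·0.97 = 1739.4 N·m

1739 N·m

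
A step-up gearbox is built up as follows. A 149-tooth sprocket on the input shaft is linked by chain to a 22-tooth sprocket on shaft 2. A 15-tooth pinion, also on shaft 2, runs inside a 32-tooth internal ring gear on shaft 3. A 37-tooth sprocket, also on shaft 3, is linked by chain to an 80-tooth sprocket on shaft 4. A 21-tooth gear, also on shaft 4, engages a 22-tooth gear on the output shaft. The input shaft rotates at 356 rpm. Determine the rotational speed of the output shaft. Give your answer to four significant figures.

499.0 rpm

Chain: ratio = 22/149 = 0.14765, so shaft 2 turns at 356 / 0.14765 = 2411.1 rpm.
Internal gear: ratio = 32/15 = 2.1333, so shaft 3 turns at 2411.1 / 2.1333 = 1130.2 rpm.
Chain: ratio = 80/37 = 2.1622, so shaft 4 turns at 1130.2 / 2.1622 = 522.72 rpm.
Gear mesh: ratio = 22/21 = 1.0476, so the output shaft turns at 522.72 / 1.0476 = 498.96 rpm.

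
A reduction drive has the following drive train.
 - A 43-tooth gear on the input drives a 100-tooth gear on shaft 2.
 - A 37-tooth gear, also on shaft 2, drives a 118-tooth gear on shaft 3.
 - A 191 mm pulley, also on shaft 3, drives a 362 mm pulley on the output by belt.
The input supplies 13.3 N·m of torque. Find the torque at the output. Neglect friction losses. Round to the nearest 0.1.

187.0 N·m

Gear mesh: ratio = 100/43 = 2.3256; torque at shaft 2 = 13.3 × 2.3256 = 30.93 N·m.
Gear mesh: ratio = 118/37 = 3.1892; torque at shaft 3 = 30.93 × 3.1892 = 98.642 N·m.
Belt: ratio = 362/191 = 1.8953; torque at the output = 98.642 × 1.8953 = 186.96 N·m.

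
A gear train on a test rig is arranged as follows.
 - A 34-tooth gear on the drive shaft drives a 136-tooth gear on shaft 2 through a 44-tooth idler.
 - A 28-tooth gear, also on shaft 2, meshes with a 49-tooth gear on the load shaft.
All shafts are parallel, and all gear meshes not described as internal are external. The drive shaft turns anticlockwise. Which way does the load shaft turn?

the drive shaft → shaft 2: driver → idler → driven is 2 external meshes, 2 reversals → CCW.
shaft 2 → the load shaft: external mesh, 1 reversal → CW.
3 reversals in total — an odd number — so the load shaft turns opposite to the drive shaft.

clockwise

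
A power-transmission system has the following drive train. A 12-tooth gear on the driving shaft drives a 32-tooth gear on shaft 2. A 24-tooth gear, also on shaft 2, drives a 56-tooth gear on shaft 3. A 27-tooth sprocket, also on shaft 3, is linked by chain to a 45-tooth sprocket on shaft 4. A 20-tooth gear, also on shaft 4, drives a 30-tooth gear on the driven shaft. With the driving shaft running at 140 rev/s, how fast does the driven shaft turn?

the driving shaft → shaft 2 (gear mesh, 32/12): 140 ÷ 2.6667 = 52.5 rev/s
shaft 2 → shaft 3 (gear mesh, 56/24): 52.5 ÷ 2.3333 = 22.5 rev/s
shaft 3 → shaft 4 (chain, 45/27): 22.5 ÷ 1.6667 = 13.5 rev/s
shaft 4 → the driven shaft (gear mesh, 30/20): 13.5 ÷ 1.5 = 9 rev/s

9 rev/s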